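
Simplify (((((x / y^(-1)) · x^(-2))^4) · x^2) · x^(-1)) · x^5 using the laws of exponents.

(((((x / y^(-1)) · x^(-2))^4) · x^2) · x^(-1)) · x^5
= (((((x / y^(-1))^4) · ((x^(-2))^4)) · x^2) · x^(-1)) · x^5    [power of a product]
= (((((x^4) / ((y^(-1))^4)) · ((x^(-2))^4)) · x^2) · x^(-1)) · x^5    [power of a quotient]
= ((((x^4 / y^(-4)) · ((x^(-2))^4)) · x^2) · x^(-1)) · x^5    [power of a power]
= ((((x^4 / y^(-4)) · x^(-8)) · x^2) · x^(-1)) · x^5    [power of a power]
= x^2y^4    [quotient of powers; product of powers]

x^2y^4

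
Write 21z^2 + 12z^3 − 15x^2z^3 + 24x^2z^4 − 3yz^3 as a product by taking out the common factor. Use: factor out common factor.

21z^2 + 12z^3 − 15x^2z^3 + 24x^2z^4 − 3yz^3
= 3(7z^2 + 4z^3 − 5x^2z^3 + 8x^2z^4 − yz^3)    [factor out 3]
= 3z^2(7 + 4z − 5x^2z + 8x^2z^2 − yz)    [factor out z^2]

3z^2(7 + 4z − 5x^2z + 8x^2z^2 − yz)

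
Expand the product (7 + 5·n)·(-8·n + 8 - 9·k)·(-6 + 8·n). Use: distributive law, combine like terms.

(7 + 5·n)·(-8·n + 8 - 9·k)·(-6 + 8·n)
= (-56·n + 56 - 63·k - 40·n^2 + 40·n - 45·k·n)·(-6 + 8·n)    [distributive law]
= (-16·n + 56 - 63·k - 40·n^2 - 45·k·n)·(-6 + 8·n)    [combine like terms]
= 96·n - 128·n^2 - 336 + 448·n + 378·k - 504·k·n + 240·n^2 - 320·n^3 + 270·k·n - 360·k·n^2    [distributive law]
= 544·n + 112·n^2 - 336 + 378·k - 234·k·n - 320·n^3 - 360·k·n^2    [combine like terms]

544·n + 112·n^2 - 336 + 378·k - 234·k·n - 320·n^3 - 360·k·n^2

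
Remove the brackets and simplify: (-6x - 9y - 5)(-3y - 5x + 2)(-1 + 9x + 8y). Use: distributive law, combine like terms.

14xy + 807x²y + 747xy² + 87x² + 270x³ - 103x - 51y² + 216y³ - 77y + 10

(-6x - 9y - 5)(-3y - 5x + 2)(-1 + 9x + 8y)
= (18xy + 30x² - 12x + 27y² + 45xy - 18y + 15y + 25x - 10)(-1 + 9x + 8y)    [distributive law]
= (63xy + 30x² + 13x + 27y² - 3y - 10)(-1 + 9x + 8y)    [combine like terms]
= -63xy + 567x²y + 504xy² - 30x² + 270x³ + 240x²y - 13x + 117x² + 104xy - 27y² + 243xy² + 216y³ + 3y - 27xy - 24y² + 10 - 90x - 80y    [distributive law]
= 14xy + 807x²y + 747xy² + 87x² + 270x³ - 103x - 51y² + 216y³ - 77y + 10    [combine like terms]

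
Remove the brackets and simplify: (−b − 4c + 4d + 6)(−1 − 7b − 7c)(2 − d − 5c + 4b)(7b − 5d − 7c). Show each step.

−742b^2 + 516bd + 420bc + 533b^2d + 183bd^2 − 384bcd + 1911b^2c + 861bc^2 − 1050b^3 − 973b^3d + 791b^2d^2 + 259b^2cd + 539b^3c − 1176b^2c^2 + 196b^4 + 35bcd^2 + 1148bc^2d − 539bc^3 + 244cd + 322c^2 − 38cd^2 − 1244c^2d − 1722c^3 − 756c^2d^2 − 84c^3d + 980c^4 + 10d^2 − 20d^3 − 140bd^3 − 140cd^3 − 84b + 60d + 84c

(−b − 4c + 4d + 6)(−1 − 7b − 7c)(2 − d − 5c + 4b)(7b − 5d − 7c)
= (b + 7b^2 + 7bc + 4c + 28bc + 28c^2 − 4d − 28bd − 28cd − 6 − 42b − 42c)(2 − d − 5c + 4b)(7b − 5d − 7c)    [distributive law]
= (−41b + 7b^2 + 35bc − 38c + 28c^2 − 4d − 28bd − 28cd − 6)(2 − d − 5c + 4b)(7b − 5d − 7c)    [combine like terms]
= (−82b + 41bd + 205bc − 164b^2 + 14b^2 − 7b^2d − 35b^2c + 28b^3 + 70bc − 35bcd − 175bc^2 + 140b^2c − 76c + 38cd + 190c^2 − 152bc + 56c^2 − 28c^2d − 140c^3 + 112bc^2 − 8d + 4d^2 + 20cd − 16bd − 56bd + 28bd^2 + 140bcd − 112b^2d − 56cd + 28cd^2 + 140c^2d − 112bcd − 12 + 6d + 30c − 24b)(7b − 5d − 7c)    [distributive law]
= (−106b − 31bd + 123bc − 150b^2 − 119b^2d + 105b^2c + 28b^3 − 7bcd − 63bc^2 − 46c + 2cd + 246c^2 + 112c^2d − 140c^3 − 2d + 4d^2 + 28bd^2 + 28cd^2 − 12)(7b − 5d − 7c)    [combine like terms]
= −742b^2 + 530bd + 742bc − 217b^2d + 155bd^2 + 217bcd + 861b^2c − 615bcd − 861bc^2 − 1050b^3 + 750b^2d + 1050b^2c − 833b^3d + 595b^2d^2 + 833b^2cd + 735b^3c − 525b^2cd − 735b^2c^2 + 196b^4 − 140b^3d − 196b^3c − 49b^2cd + 35bcd^2 + 49bc^2d − 441b^2c^2 + 315bc^2d + 441bc^3 − 322bc + 230cd + 322c^2 + 14bcd − 10cd^2 − 14c^2d + 1722bc^2 − 1230c^2d − 1722c^3 + 784bc^2d − 560c^2d^2 − 784c^3d − 980bc^3 + 700c^3d + 980c^4 − 14bd + 10d^2 + 14cd + 28bd^2 − 20d^3 − 28cd^2 + 196b^2d^2 − 140bd^3 − 196bcd^2 + 196bcd^2 − 140cd^3 − 196c^2d^2 − 84b + 60d + 84c    [distributive law]
= −742b^2 + 516bd + 420bc + 533b^2d + 183bd^2 − 384bcd + 1911b^2c + 861bc^2 − 1050b^3 − 973b^3d + 791b^2d^2 + 259b^2cd + 539b^3c − 1176b^2c^2 + 196b^4 + 35bcd^2 + 1148bc^2d − 539bc^3 + 244cd + 322c^2 − 38cd^2 − 1244c^2d − 1722c^3 − 756c^2d^2 − 84c^3d + 980c^4 + 10d^2 − 20d^3 − 140bd^3 − 140cd^3 − 84b + 60d + 84c    [combine like terms]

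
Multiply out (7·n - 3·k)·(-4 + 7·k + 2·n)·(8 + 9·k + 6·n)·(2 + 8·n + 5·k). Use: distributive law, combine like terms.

(7·n - 3·k)·(-4 + 7·k + 2·n)·(8 + 9·k + 6·n)·(2 + 8·n + 5·k)
= (-28·n + 49·k·n + 14·n² + 12·k - 21·k² - 6·k·n)·(8 + 9·k + 6·n)·(2 + 8·n + 5·k)    [distributive law]
= (-28·n + 43·k·n + 14·n² + 12·k - 21·k²)·(8 + 9·k + 6·n)·(2 + 8·n + 5·k)    [combine like terms]
= (-224·n - 252·k·n - 168·n² + 344·k·n + 387·k²·n + 258·k·n² + 112·n² + 126·k·n² + 84·n³ + 96·k + 108·k² + 72·k·n - 168·k² - 189·k³ - 126·k²·n)·(2 + 8·n + 5·k)    [distributive law]
= (-224·n + 164·k·n - 56·n² + 261·k²·n + 384·k·n² + 84·n³ + 96·k - 60·k² - 189·k³)·(2 + 8·n + 5·k)    [combine like terms]
= -448·n - 1792·n² - 1120·k·n + 328·k·n + 1312·k·n² + 820·k²·n - 112·n² - 448·n³ - 280·k·n² + 522·k²·n + 2088·k²·n² + 1305·k³·n + 768·k·n² + 3072·k·n³ + 1920·k²·n² + 168·n³ + 672·n⁴ + 420·k·n³ + 192·k + 768·k·n + 480·k² - 120·k² - 480·k²·n - 300·k³ - 378·k³ - 1512·k³·n - 945·k⁴    [distributive law]
= -448·n - 1904·n² - 24·k·n + 1800·k·n² + 862·k²·n - 280·n³ + 4008·k²·n² - 207·k³·n + 3492·k·n³ + 672·n⁴ + 192·k + 360·k² - 678·k³ - 945·k⁴    [combine like terms]

-448·n - 1904·n² - 24·k·n + 1800·k·n² + 862·k²·n - 280·n³ + 4008·k²·n² - 207·k³·n + 3492·k·n³ + 672·n⁴ + 192·k + 360·k² - 678·k³ - 945·k⁴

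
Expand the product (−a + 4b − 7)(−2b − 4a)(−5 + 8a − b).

(−a + 4b − 7)(−2b − 4a)(−5 + 8a − b)
= (2ab + 4a^2 − 8b^2 − 16ab + 14b + 28a)(−5 + 8a − b)    [distributive law]
= (−14ab + 4a^2 − 8b^2 + 14b + 28a)(−5 + 8a − b)    [combine like terms]
= 70ab − 112a^2b + 14ab^2 − 20a^2 + 32a^3 − 4a^2b + 40b^2 − 64ab^2 + 8b^3 − 70b + 112ab − 14b^2 − 140a + 224a^2 − 28ab    [distributive law]
= 154ab − 116a^2b − 50ab^2 + 204a^2 + 32a^3 + 26b^2 + 8b^3 − 70b − 140a    [combine like terms]

154ab − 116a^2b − 50ab^2 + 204a^2 + 32a^3 + 26b^2 + 8b^3 − 70b − 140a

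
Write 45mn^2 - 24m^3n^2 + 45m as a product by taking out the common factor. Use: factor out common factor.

3m(15n^2 - 8m^2n^2 + 15)

45mn^2 - 24m^3n^2 + 45m
= 3(15mn^2 - 8m^3n^2 + 15m)    [factor out 3]
= 3m(15n^2 - 8m^2n^2 + 15)    [factor out m]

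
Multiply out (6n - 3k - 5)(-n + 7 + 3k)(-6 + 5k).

(6n - 3k - 5)(-n + 7 + 3k)(-6 + 5k)
= (-6n^2 + 42n + 18kn + 3kn - 21k - 9k^2 + 5n - 35 - 15k)(-6 + 5k)    [distributive law]
= (-6n^2 + 47n + 21kn - 36k - 9k^2 - 35)(-6 + 5k)    [combine like terms]
= 36n^2 - 30kn^2 - 282n + 235kn - 126kn + 105k^2n + 216k - 180k^2 + 54k^2 - 45k^3 + 210 - 175k    [distributive law]
= 36n^2 - 30kn^2 - 282n + 109kn + 105k^2n + 41k - 126k^2 - 45k^3 + 210    [combine like terms]

36n^2 - 30kn^2 - 282n + 109kn + 105k^2n + 41k - 126k^2 - 45k^3 + 210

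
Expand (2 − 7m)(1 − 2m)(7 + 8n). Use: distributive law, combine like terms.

(2 − 7m)(1 − 2m)(7 + 8n)
= (2 − 4m − 7m + 14m^2)(7 + 8n)    [distributive law]
= (2 − 11m + 14m^2)(7 + 8n)    [combine like terms]
= 14 + 16n − 77m − 88mn + 98m^2 + 112m^2n    [distributive law]

14 + 16n − 77m − 88mn + 98m^2 + 112m^2n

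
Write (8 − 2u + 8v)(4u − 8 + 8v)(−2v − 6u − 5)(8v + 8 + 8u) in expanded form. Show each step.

−7296uv^2 + 768uv − 4032u^2v − 832u^2 − 1600u^3 + 3712u − 1536v^2 + 3584v + 2560 − 3968u^2v^2 − 256u^3v + 384u^4 − 4352uv^3 − 1024v^4 − 3584v^3

(8 − 2u + 8v)(4u − 8 + 8v)(−2v − 6u − 5)(8v + 8 + 8u)
= (32u − 64 + 64v − 8u^2 + 16u − 16uv + 32uv − 64v + 64v^2)(−2v − 6u − 5)(8v + 8 + 8u)    [distributive law]
= (48u − 64 − 8u^2 + 16uv + 64v^2)(−2v − 6u − 5)(8v + 8 + 8u)    [combine like terms]
= (−96uv − 288u^2 − 240u + 128v + 384u + 320 + 16u^2v + 48u^3 + 40u^2 − 32uv^2 − 96u^2v − 80uv − 128v^3 − 384uv^2 − 320v^2)(8v + 8 + 8u)    [distributive law]
= (−176uv − 248u^2 + 144u + 128v + 320 − 80u^2v + 48u^3 − 416uv^2 − 128v^3 − 320v^2)(8v + 8 + 8u)    [combine like terms]
= −1408uv^2 − 1408uv − 1408u^2v − 1984u^2v − 1984u^2 − 1984u^3 + 1152uv + 1152u + 1152u^2 + 1024v^2 + 1024v + 1024uv + 2560v + 2560 + 2560u − 640u^2v^2 − 640u^2v − 640u^3v + 384u^3v + 384u^3 + 384u^4 − 3328uv^3 − 3328uv^2 − 3328u^2v^2 − 1024v^4 − 1024v^3 − 1024uv^3 − 2560v^3 − 2560v^2 − 2560uv^2    [distributive law]
= −7296uv^2 + 768uv − 4032u^2v − 832u^2 − 1600u^3 + 3712u − 1536v^2 + 3584v + 2560 − 3968u^2v^2 − 256u^3v + 384u^4 − 4352uv^3 − 1024v^4 − 3584v^3    [combine like terms]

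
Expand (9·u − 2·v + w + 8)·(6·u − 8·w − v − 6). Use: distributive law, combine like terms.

(9·u − 2·v + w + 8)·(6·u − 8·w − v − 6)
= 54·u^2 − 72·u·w − 9·u·v − 54·u − 12·u·v + 16·v·w + 2·v^2 + 12·v + 6·u·w − 8·w^2 − v·w − 6·w + 48·u − 64·w − 8·v − 48    [distributive law]
= 54·u^2 − 66·u·w − 21·u·v − 6·u + 15·v·w + 2·v^2 + 4·v − 8·w^2 − 70·w − 48    [combine like terms]

54·u^2 − 66·u·w − 21·u·v − 6·u + 15·v·w + 2·v^2 + 4·v − 8·w^2 − 70·w − 48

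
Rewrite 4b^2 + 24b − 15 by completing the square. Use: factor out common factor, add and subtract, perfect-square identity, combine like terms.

4b^2 + 24b − 15
= 4(b^2 + 6b) − 15    [factor out 4 from the b-terms]
= 4(b^2 + 6b + 9 − 9) − 15    [add and subtract 9 inside the bracket]
= 4(b + 3)^2 − 36 − 15    [perfect-square identity]
= 4(b + 3)^2 − 51    [combine constants]

4(b + 3)^2 − 51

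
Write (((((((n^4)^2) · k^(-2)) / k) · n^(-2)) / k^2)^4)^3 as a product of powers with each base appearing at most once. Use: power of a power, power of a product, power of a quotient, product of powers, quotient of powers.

k^(-60)n^72

(((((((n^4)^2) · k^(-2)) / k) · n^(-2)) / k^2)^4)^3
= ((((((n^4)^2) · k^(-2)) / k) · n^(-2)) / k^2)^12    [power of a power]
= ((((((n^4)^2) · k^(-2)) / k) · n^(-2))^12) / ((k^2)^12)    [power of a quotient]
= ((((((n^4)^2) · k^(-2)) / k)^12) · ((n^(-2))^12)) / ((k^2)^12)    [power of a product]
= ((((((n^4)^2) · k^(-2))^12) / (k^12)) · ((n^(-2))^12)) / ((k^2)^12)    [power of a quotient]
= ((((((n^4)^2)^12) · ((k^(-2))^12)) / (k^12)) · ((n^(-2))^12)) / ((k^2)^12)    [power of a product]
= (((((n^4)^24) · ((k^(-2))^12)) / (k^12)) · ((n^(-2))^12)) / ((k^2)^12)    [power of a power]
= (((n^96 · ((k^(-2))^12)) / (k^12)) · ((n^(-2))^12)) / ((k^2)^12)    [power of a power]
= (((n^96 · k^(-24)) / (k^12)) · ((n^(-2))^12)) / ((k^2)^12)    [power of a power]
= (((n^96 · k^(-24)) / k^12) · n^(-24)) / ((k^2)^12)    [power of a power]
= (((n^96 · k^(-24)) / k^12) · n^(-24)) / k^24    [power of a power]
= k^(-60)n^72    [quotient of powers; product of powers]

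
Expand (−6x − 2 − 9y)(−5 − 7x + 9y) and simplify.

44x + 42x² + 9xy + 10 + 27y − 81y²

(−6x − 2 − 9y)(−5 − 7x + 9y)
= 30x + 42x² − 54xy + 10 + 14x − 18y + 45y + 63xy − 81y²    [distributive law]
= 44x + 42x² + 9xy + 10 + 27y − 81y²    [combine like terms]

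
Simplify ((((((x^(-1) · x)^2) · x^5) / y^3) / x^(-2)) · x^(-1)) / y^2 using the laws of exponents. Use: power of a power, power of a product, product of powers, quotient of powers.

((((((x^(-1) · x)^2) · x^5) / y^3) / x^(-2)) · x^(-1)) / y^2
= (((((((x^(-1))^2) · (x^2)) · x^5) / y^3) / x^(-2)) · x^(-1)) / y^2    [power of a product]
= (((((x^(-2) · (x^2)) · x^5) / y^3) / x^(-2)) · x^(-1)) / y^2    [power of a power]
= ((((x^0 · x^5) / y^3) / x^(-2)) · x^(-1)) / y^2    [product of powers]
= (((x^5 / y^3) / x^(-2)) · x^(-1)) / y^2    [product of powers]
= x^6y^(-5)    [quotient of powers; product of powers]

x^6y^(-5)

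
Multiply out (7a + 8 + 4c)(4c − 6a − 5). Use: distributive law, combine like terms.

4ac − 42a^2 − 83a + 12c − 40 + 16c^2

(7a + 8 + 4c)(4c − 6a − 5)
= 28ac − 42a^2 − 35a + 32c − 48a − 40 + 16c^2 − 24ac − 20c    [distributive law]
= 4ac − 42a^2 − 83a + 12c − 40 + 16c^2    [combine like terms]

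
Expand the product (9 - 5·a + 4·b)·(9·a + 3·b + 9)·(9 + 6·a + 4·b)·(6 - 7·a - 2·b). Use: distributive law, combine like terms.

-243·a - 6804·a^2 - 3591·a·b - 297·a^3 - 4923·a^2·b - 3006·a·b^2 + 3888·b + 378·b^2 - 432·b^3 + 4374 + 1890·a^4 + 918·a^3·b - 984·a^2·b^2 - 648·a·b^3 - 96·b^4

(9 - 5·a + 4·b)·(9·a + 3·b + 9)·(9 + 6·a + 4·b)·(6 - 7·a - 2·b)
= (81·a + 27·b + 81 - 45·a^2 - 15·a·b - 45·a + 36·a·b + 12·b^2 + 36·b)·(9 + 6·a + 4·b)·(6 - 7·a - 2·b)    [distributive law]
= (36·a + 63·b + 81 - 45·a^2 + 21·a·b + 12·b^2)·(9 + 6·a + 4·b)·(6 - 7·a - 2·b)    [combine like terms]
= (324·a + 216·a^2 + 144·a·b + 567·b + 378·a·b + 252·b^2 + 729 + 486·a + 324·b - 405·a^2 - 270·a^3 - 180·a^2·b + 189·a·b + 126·a^2·b + 84·a·b^2 + 108·b^2 + 72·a·b^2 + 48·b^3)·(6 - 7·a - 2·b)    [distributive law]
= (810·a - 189·a^2 + 711·a·b + 891·b + 360·b^2 + 729 - 270·a^3 - 54·a^2·b + 156·a·b^2 + 48·b^3)·(6 - 7·a - 2·b)    [combine like terms]
= 4860·a - 5670·a^2 - 1620·a·b - 1134·a^2 + 1323·a^3 + 378·a^2·b + 4266·a·b - 4977·a^2·b - 1422·a·b^2 + 5346·b - 6237·a·b - 1782·b^2 + 2160·b^2 - 2520·a·b^2 - 720·b^3 + 4374 - 5103·a - 1458·b - 1620·a^3 + 1890·a^4 + 540·a^3·b - 324·a^2·b + 378·a^3·b + 108·a^2·b^2 + 936·a·b^2 - 1092·a^2·b^2 - 312·a·b^3 + 288·b^3 - 336·a·b^3 - 96·b^4    [distributive law]
= -243·a - 6804·a^2 - 3591·a·b - 297·a^3 - 4923·a^2·b - 3006·a·b^2 + 3888·b + 378·b^2 - 432·b^3 + 4374 + 1890·a^4 + 918·a^3·b - 984·a^2·b^2 - 648·a·b^3 - 96·b^4    [combine like terms]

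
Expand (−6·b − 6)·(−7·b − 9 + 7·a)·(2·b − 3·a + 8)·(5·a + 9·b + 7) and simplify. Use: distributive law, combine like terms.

−1470·a·b^3 + 756·b^4 + 5340·b^3 + 84·a^2·b^2 − 5202·a·b^2 + 11580·b^2 − 1524·a^2·b − 5058·a·b + 10020·b + 630·a^3·b − 1608·a^2 − 1326·a + 3024 + 630·a^3

(−6·b − 6)·(−7·b − 9 + 7·a)·(2·b − 3·a + 8)·(5·a + 9·b + 7)
= (42·b^2 + 54·b − 42·a·b + 42·b + 54 − 42·a)·(2·b − 3·a + 8)·(5·a + 9·b + 7)    [distributive law]
= (42·b^2 + 96·b − 42·a·b + 54 − 42·a)·(2·b − 3·a + 8)·(5·a + 9·b + 7)    [combine like terms]
= (84·b^3 − 126·a·b^2 + 336·b^2 + 192·b^2 − 288·a·b + 768·b − 84·a·b^2 + 126·a^2·b − 336·a·b + 108·b − 162·a + 432 − 84·a·b + 126·a^2 − 336·a)·(5·a + 9·b + 7)    [distributive law]
= (84·b^3 − 210·a·b^2 + 528·b^2 − 708·a·b + 876·b + 126·a^2·b − 498·a + 432 + 126·a^2)·(5·a + 9·b + 7)    [combine like terms]
= 420·a·b^3 + 756·b^4 + 588·b^3 − 1050·a^2·b^2 − 1890·a·b^3 − 1470·a·b^2 + 2640·a·b^2 + 4752·b^3 + 3696·b^2 − 3540·a^2·b − 6372·a·b^2 − 4956·a·b + 4380·a·b + 7884·b^2 + 6132·b + 630·a^3·b + 1134·a^2·b^2 + 882·a^2·b − 2490·a^2 − 4482·a·b − 3486·a + 2160·a + 3888·b + 3024 + 630·a^3 + 1134·a^2·b + 882·a^2    [distributive law]
= −1470·a·b^3 + 756·b^4 + 5340·b^3 + 84·a^2·b^2 − 5202·a·b^2 + 11580·b^2 − 1524·a^2·b − 5058·a·b + 10020·b + 630·a^3·b − 1608·a^2 − 1326·a + 3024 + 630·a^3    [combine like terms]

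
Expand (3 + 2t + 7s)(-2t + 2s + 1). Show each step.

-4t + 13s + 3 - 4t^2 - 10st + 14s^2

(3 + 2t + 7s)(-2t + 2s + 1)
= -6t + 6s + 3 - 4t^2 + 4st + 2t - 14st + 14s^2 + 7s    [distributive law]
= -4t + 13s + 3 - 4t^2 - 10st + 14s^2    [combine like terms]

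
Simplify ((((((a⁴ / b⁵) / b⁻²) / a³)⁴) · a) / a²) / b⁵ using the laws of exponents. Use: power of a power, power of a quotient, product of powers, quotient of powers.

((((((a⁴ / b⁵) / b⁻²) / a³)⁴) · a) / a²) / b⁵
= ((((((a⁴ / b⁵) / b⁻²)⁴) / ((a³)⁴)) · a) / a²) / b⁵    [power of a quotient]
= ((((((a⁴ / b⁵)⁴) / ((b⁻²)⁴)) / ((a³)⁴)) · a) / a²) / b⁵    [power of a quotient]
= (((((((a⁴)⁴) / ((b⁵)⁴)) / ((b⁻²)⁴)) / ((a³)⁴)) · a) / a²) / b⁵    [power of a quotient]
= (((((a¹⁶ / ((b⁵)⁴)) / ((b⁻²)⁴)) / ((a³)⁴)) · a) / a²) / b⁵    [power of a power]
= (((((a¹⁶ / b²⁰) / ((b⁻²)⁴)) / ((a³)⁴)) · a) / a²) / b⁵    [power of a power]
= (((((a¹⁶ / b²⁰) / b⁻⁸) / ((a³)⁴)) · a) / a²) / b⁵    [power of a power]
= (((((a¹⁶ / b²⁰) / b⁻⁸) / a¹²) · a) / a²) / b⁵    [power of a power]
= a³·b⁻¹⁷    [quotient of powers; product of powers]

a³·b⁻¹⁷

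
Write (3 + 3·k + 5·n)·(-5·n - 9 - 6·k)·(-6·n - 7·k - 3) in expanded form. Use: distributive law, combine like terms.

435·n^2 + 825·k·n + 342·n + 324·k + 81 + 369·k^2 + 445·k·n^2 + 423·k^2·n + 126·k^3 + 150·n^3

(3 + 3·k + 5·n)·(-5·n - 9 - 6·k)·(-6·n - 7·k - 3)
= (-15·n - 27 - 18·k - 15·k·n - 27·k - 18·k^2 - 25·n^2 - 45·n - 30·k·n)·(-6·n - 7·k - 3)    [distributive law]
= (-60·n - 27 - 45·k - 45·k·n - 18·k^2 - 25·n^2)·(-6·n - 7·k - 3)    [combine like terms]
= 360·n^2 + 420·k·n + 180·n + 162·n + 189·k + 81 + 270·k·n + 315·k^2 + 135·k + 270·k·n^2 + 315·k^2·n + 135·k·n + 108·k^2·n + 126·k^3 + 54·k^2 + 150·n^3 + 175·k·n^2 + 75·n^2    [distributive law]
= 435·n^2 + 825·k·n + 342·n + 324·k + 81 + 369·k^2 + 445·k·n^2 + 423·k^2·n + 126·k^3 + 150·n^3    [combine like terms]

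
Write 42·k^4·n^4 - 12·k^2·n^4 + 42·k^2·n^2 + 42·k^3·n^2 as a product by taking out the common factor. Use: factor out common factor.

42·k^4·n^4 - 12·k^2·n^4 + 42·k^2·n^2 + 42·k^3·n^2
= 6(7·k^4·n^4 - 2·k^2·n^4 + 7·k^2·n^2 + 7·k^3·n^2)    [factor out 6]
= 6·k^2·n^2(7·k^2·n^2 - 2·n^2 + 7 + 7·k)    [factor out k^2·n^2]

6·k^2·n^2(7·k^2·n^2 - 2·n^2 + 7 + 7·k)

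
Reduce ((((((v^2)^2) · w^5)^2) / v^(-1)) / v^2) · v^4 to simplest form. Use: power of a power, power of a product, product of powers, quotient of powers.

((((((v^2)^2) · w^5)^2) / v^(-1)) / v^2) · v^4
= ((((((v^2)^2)^2) · ((w^5)^2)) / v^(-1)) / v^2) · v^4    [power of a product]
= (((((v^2)^4) · ((w^5)^2)) / v^(-1)) / v^2) · v^4    [power of a power]
= (((v^8 · ((w^5)^2)) / v^(-1)) / v^2) · v^4    [power of a power]
= (((v^8 · w^10) / v^(-1)) / v^2) · v^4    [power of a power]
= v^11·w^10    [quotient of powers; product of powers]

v^11·w^10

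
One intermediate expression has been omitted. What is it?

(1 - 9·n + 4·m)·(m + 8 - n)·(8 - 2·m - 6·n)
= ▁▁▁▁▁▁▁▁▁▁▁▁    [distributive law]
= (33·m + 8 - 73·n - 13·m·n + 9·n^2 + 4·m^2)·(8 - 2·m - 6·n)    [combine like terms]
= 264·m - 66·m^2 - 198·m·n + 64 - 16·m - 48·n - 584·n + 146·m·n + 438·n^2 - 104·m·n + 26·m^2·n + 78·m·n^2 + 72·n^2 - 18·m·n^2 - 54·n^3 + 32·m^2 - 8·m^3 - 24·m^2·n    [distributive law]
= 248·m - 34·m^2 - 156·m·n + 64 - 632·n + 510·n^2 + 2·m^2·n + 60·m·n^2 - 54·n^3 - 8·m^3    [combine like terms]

After distributive law, the bracketed line is:

(m + 8 - n - 9·m·n - 72·n + 9·n^2 + 4·m^2 + 32·m - 4·m·n)·(8 - 2·m - 6·n)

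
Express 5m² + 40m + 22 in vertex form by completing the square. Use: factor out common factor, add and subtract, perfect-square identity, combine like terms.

5m² + 40m + 22
= 5(m² + 8m) + 22    [factor out 5 from the m-terms]
= 5(m² + 8m + 16 − 16) + 22    [add and subtract 16 inside the bracket]
= 5(m + 4)² − 80 + 22    [perfect-square identity]
= 5(m + 4)² − 58    [combine constants]

5(m + 4)² − 58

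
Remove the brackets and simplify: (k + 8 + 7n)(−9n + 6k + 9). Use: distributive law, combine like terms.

(k + 8 + 7n)(−9n + 6k + 9)
= −9kn + 6k^2 + 9k − 72n + 48k + 72 − 63n^2 + 42kn + 63n    [distributive law]
= 33kn + 6k^2 + 57k − 9n + 72 − 63n^2    [combine like terms]

33kn + 6k^2 + 57k − 9n + 72 − 63n^2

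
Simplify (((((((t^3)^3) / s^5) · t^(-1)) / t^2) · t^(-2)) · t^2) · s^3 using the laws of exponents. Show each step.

s^(-2)t^6

(((((((t^3)^3) / s^5) · t^(-1)) / t^2) · t^(-2)) · t^2) · s^3
= (((((t^9 / s^5) · t^(-1)) / t^2) · t^(-2)) · t^2) · s^3    [power of a power]
= s^(-2)t^6    [quotient of powers; product of powers]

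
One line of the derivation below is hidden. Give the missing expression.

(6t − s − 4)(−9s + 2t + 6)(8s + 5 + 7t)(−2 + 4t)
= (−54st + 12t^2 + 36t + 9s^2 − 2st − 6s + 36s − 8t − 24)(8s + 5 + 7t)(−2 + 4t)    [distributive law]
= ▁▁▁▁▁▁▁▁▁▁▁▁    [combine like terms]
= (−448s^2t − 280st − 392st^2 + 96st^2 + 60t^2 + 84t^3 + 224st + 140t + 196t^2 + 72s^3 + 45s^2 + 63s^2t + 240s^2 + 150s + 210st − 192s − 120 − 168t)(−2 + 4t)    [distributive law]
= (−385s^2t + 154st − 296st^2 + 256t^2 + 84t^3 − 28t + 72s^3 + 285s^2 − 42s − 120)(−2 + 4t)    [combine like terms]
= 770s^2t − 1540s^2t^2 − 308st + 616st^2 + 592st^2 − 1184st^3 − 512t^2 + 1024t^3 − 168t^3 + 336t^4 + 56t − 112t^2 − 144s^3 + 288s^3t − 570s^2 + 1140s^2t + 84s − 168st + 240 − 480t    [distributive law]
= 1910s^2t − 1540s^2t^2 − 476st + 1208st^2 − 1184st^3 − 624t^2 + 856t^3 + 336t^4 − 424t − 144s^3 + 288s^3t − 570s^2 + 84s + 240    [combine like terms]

By combine like terms:

(−56st + 12t^2 + 28t + 9s^2 + 30s − 24)(8s + 5 + 7t)(−2 + 4t)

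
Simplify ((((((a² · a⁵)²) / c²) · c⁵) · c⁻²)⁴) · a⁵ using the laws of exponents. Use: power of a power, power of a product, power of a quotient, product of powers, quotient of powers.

((((((a² · a⁵)²) / c²) · c⁵) · c⁻²)⁴) · a⁵
= ((((((a² · a⁵)²) / c²) · c⁵)⁴) · ((c⁻²)⁴)) · a⁵    [power of a product]
= ((((((a² · a⁵)²) / c²)⁴) · ((c⁵)⁴)) · ((c⁻²)⁴)) · a⁵    [power of a product]
= ((((((a² · a⁵)²)⁴) / ((c²)⁴)) · ((c⁵)⁴)) · ((c⁻²)⁴)) · a⁵    [power of a quotient]
= (((((a² · a⁵)⁸) / ((c²)⁴)) · ((c⁵)⁴)) · ((c⁻²)⁴)) · a⁵    [power of a power]
= ((((((a²)⁸) · ((a⁵)⁸)) / ((c²)⁴)) · ((c⁵)⁴)) · ((c⁻²)⁴)) · a⁵    [power of a product]
= ((((a¹⁶ · ((a⁵)⁸)) / ((c²)⁴)) · ((c⁵)⁴)) · ((c⁻²)⁴)) · a⁵    [power of a power]
= ((((a¹⁶ · a⁴⁰) / ((c²)⁴)) · ((c⁵)⁴)) · ((c⁻²)⁴)) · a⁵    [power of a power]
= (((a⁵⁶ / ((c²)⁴)) · ((c⁵)⁴)) · ((c⁻²)⁴)) · a⁵    [product of powers]
= (((a⁵⁶ / c⁸) · ((c⁵)⁴)) · ((c⁻²)⁴)) · a⁵    [power of a power]
= (((a⁵⁶ / c⁸) · c²⁰) · ((c⁻²)⁴)) · a⁵    [power of a power]
= (((a⁵⁶ / c⁸) · c²⁰) · c⁻⁸) · a⁵    [power of a power]
= a⁶¹c⁴    [quotient of powers; product of powers]

a⁶¹c⁴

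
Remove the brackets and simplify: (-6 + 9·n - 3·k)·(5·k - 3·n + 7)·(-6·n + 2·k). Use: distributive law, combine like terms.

468·k·n - 102·k^2 - 486·n^2 + 252·n - 84·k - 378·k·n^2 + 198·k^2·n + 162·n^3 - 30·k^3

(-6 + 9·n - 3·k)·(5·k - 3·n + 7)·(-6·n + 2·k)
= (-30·k + 18·n - 42 + 45·k·n - 27·n^2 + 63·n - 15·k^2 + 9·k·n - 21·k)·(-6·n + 2·k)    [distributive law]
= (-51·k + 81·n - 42 + 54·k·n - 27·n^2 - 15·k^2)·(-6·n + 2·k)    [combine like terms]
= 306·k·n - 102·k^2 - 486·n^2 + 162·k·n + 252·n - 84·k - 324·k·n^2 + 108·k^2·n + 162·n^3 - 54·k·n^2 + 90·k^2·n - 30·k^3    [distributive law]
= 468·k·n - 102·k^2 - 486·n^2 + 252·n - 84·k - 378·k·n^2 + 198·k^2·n + 162·n^3 - 30·k^3    [combine like terms]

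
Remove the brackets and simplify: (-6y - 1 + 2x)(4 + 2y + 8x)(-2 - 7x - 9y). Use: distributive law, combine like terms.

(-6y - 1 + 2x)(4 + 2y + 8x)(-2 - 7x - 9y)
= (-24y - 12y² - 48xy - 4 - 2y - 8x + 8x + 4xy + 16x²)(-2 - 7x - 9y)    [distributive law]
= (-26y - 12y² - 44xy - 4 + 16x²)(-2 - 7x - 9y)    [combine like terms]
= 52y + 182xy + 234y² + 24y² + 84xy² + 108y³ + 88xy + 308x²y + 396xy² + 8 + 28x + 36y - 32x² - 112x³ - 144x²y    [distributive law]
= 88y + 270xy + 258y² + 480xy² + 108y³ + 164x²y + 8 + 28x - 32x² - 112x³    [combine like terms]

88y + 270xy + 258y² + 480xy² + 108y³ + 164x²y + 8 + 28x - 32x² - 112x³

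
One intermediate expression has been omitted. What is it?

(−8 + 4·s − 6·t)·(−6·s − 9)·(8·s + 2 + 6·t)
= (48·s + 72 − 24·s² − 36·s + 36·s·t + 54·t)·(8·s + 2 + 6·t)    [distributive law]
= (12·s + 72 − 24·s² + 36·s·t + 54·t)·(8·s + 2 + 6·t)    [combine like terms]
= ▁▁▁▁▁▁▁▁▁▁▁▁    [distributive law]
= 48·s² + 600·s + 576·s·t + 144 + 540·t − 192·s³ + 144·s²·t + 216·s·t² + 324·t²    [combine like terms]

Applying distributive law to the line above:

96·s² + 24·s + 72·s·t + 576·s + 144 + 432·t − 192·s³ − 48·s² − 144·s²·t + 288·s²·t + 72·s·t + 216·s·t² + 432·s·t + 108·t + 324·t²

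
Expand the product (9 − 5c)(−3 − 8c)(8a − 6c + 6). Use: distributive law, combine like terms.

(9 − 5c)(−3 − 8c)(8a − 6c + 6)
= (−27 − 72c + 15c + 40c²)(8a − 6c + 6)    [distributive law]
= (−27 − 57c + 40c²)(8a − 6c + 6)    [combine like terms]
= −216a + 162c − 162 − 456ac + 342c² − 342c + 320ac² − 240c³ + 240c²    [distributive law]
= −216a − 180c − 162 − 456ac + 582c² + 320ac² − 240c³    [combine like terms]

−216a − 180c − 162 − 456ac + 582c² + 320ac² − 240c³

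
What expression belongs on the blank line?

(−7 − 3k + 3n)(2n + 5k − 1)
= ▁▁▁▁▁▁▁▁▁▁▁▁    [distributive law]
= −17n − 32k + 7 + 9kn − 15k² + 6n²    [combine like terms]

After distributive law, the bracketed line is:

−14n − 35k + 7 − 6kn − 15k² + 3k + 6n² + 15kn − 3n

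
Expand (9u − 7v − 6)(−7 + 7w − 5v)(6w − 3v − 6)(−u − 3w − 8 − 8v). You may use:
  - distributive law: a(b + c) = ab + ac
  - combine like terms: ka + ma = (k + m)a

756u^2w − 504uw^2 + 4410uw + 7449uvw − 459u^2v − 6096uv − 4305uv^2 − 378u^2 − 2772u − 378u^2w^2 − 1134uw^3 − 1353uvw^2 + 459u^2vw + 2910uv^2w − 135u^2v^2 − 975uv^3 + 1686vw^2 − 9384vw − 8667v^2w + 8376v^2 + 4416v^3 + 6816v + 882vw^3 + 1281v^2w^2 − 2541v^3w + 840v^4 + 504w^2 − 3276w + 2016 + 756w^3

(9u − 7v − 6)(−7 + 7w − 5v)(6w − 3v − 6)(−u − 3w − 8 − 8v)
= (−63u + 63uw − 45uv + 49v − 49vw + 35v^2 + 42 − 42w + 30v)(6w − 3v − 6)(−u − 3w − 8 − 8v)    [distributive law]
= (−63u + 63uw − 45uv + 79v − 49vw + 35v^2 + 42 − 42w)(6w − 3v − 6)(−u − 3w − 8 − 8v)    [combine like terms]
= (−378uw + 189uv + 378u + 378uw^2 − 189uvw − 378uw − 270uvw + 135uv^2 + 270uv + 474vw − 237v^2 − 474v − 294vw^2 + 147v^2w + 294vw + 210v^2w − 105v^3 − 210v^2 + 252w − 126v − 252 − 252w^2 + 126vw + 252w)(−u − 3w − 8 − 8v)    [distributive law]
= (−756uw + 459uv + 378u + 378uw^2 − 459uvw + 135uv^2 + 894vw − 447v^2 − 600v − 294vw^2 + 357v^2w − 105v^3 + 504w − 252 − 252w^2)(−u − 3w − 8 − 8v)    [combine like terms]
= 756u^2w + 2268uw^2 + 6048uw + 6048uvw − 459u^2v − 1377uvw − 3672uv − 3672uv^2 − 378u^2 − 1134uw − 3024u − 3024uv − 378u^2w^2 − 1134uw^3 − 3024uw^2 − 3024uvw^2 + 459u^2vw + 1377uvw^2 + 3672uvw + 3672uv^2w − 135u^2v^2 − 405uv^2w − 1080uv^2 − 1080uv^3 − 894uvw − 2682vw^2 − 7152vw − 7152v^2w + 447uv^2 + 1341v^2w + 3576v^2 + 3576v^3 + 600uv + 1800vw + 4800v + 4800v^2 + 294uvw^2 + 882vw^3 + 2352vw^2 + 2352v^2w^2 − 357uv^2w − 1071v^2w^2 − 2856v^2w − 2856v^3w + 105uv^3 + 315v^3w + 840v^3 + 840v^4 − 504uw − 1512w^2 − 4032w − 4032vw + 252u + 756w + 2016 + 2016v + 252uw^2 + 756w^3 + 2016w^2 + 2016vw^2    [distributive law]
= 756u^2w − 504uw^2 + 4410uw + 7449uvw − 459u^2v − 6096uv − 4305uv^2 − 378u^2 − 2772u − 378u^2w^2 − 1134uw^3 − 1353uvw^2 + 459u^2vw + 2910uv^2w − 135u^2v^2 − 975uv^3 + 1686vw^2 − 9384vw − 8667v^2w + 8376v^2 + 4416v^3 + 6816v + 882vw^3 + 1281v^2w^2 − 2541v^3w + 840v^4 + 504w^2 − 3276w + 2016 + 756w^3    [combine like terms]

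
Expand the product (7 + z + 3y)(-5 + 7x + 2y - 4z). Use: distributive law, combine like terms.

-35 + 49x - y - 33z + 7xz - 10yz - 4z^2 + 21xy + 6y^2

(7 + z + 3y)(-5 + 7x + 2y - 4z)
= -35 + 49x + 14y - 28z - 5z + 7xz + 2yz - 4z^2 - 15y + 21xy + 6y^2 - 12yz    [distributive law]
= -35 + 49x - y - 33z + 7xz - 10yz - 4z^2 + 21xy + 6y^2    [combine like terms]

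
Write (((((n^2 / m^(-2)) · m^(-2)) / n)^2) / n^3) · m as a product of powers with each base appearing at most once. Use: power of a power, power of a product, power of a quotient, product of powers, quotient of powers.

(((((n^2 / m^(-2)) · m^(-2)) / n)^2) / n^3) · m
= (((((n^2 / m^(-2)) · m^(-2))^2) / (n^2)) / n^3) · m    [power of a quotient]
= (((((n^2 / m^(-2))^2) · ((m^(-2))^2)) / (n^2)) / n^3) · m    [power of a product]
= ((((((n^2)^2) / ((m^(-2))^2)) · ((m^(-2))^2)) / (n^2)) / n^3) · m    [power of a quotient]
= ((((n^4 / ((m^(-2))^2)) · ((m^(-2))^2)) / (n^2)) / n^3) · m    [power of a power]
= ((((n^4 / m^(-4)) · ((m^(-2))^2)) / (n^2)) / n^3) · m    [power of a power]
= ((((n^4 / m^(-4)) · m^(-4)) / (n^2)) / n^3) · m    [power of a power]
= mn^(-1)    [quotient of powers; product of powers]

mn^(-1)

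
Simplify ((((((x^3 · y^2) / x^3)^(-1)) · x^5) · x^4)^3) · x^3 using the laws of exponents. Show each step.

x^30y^(-6)

((((((x^3 · y^2) / x^3)^(-1)) · x^5) · x^4)^3) · x^3
= ((((((x^3 · y^2) / x^3)^(-1)) · x^5)^3) · ((x^4)^3)) · x^3    [power of a product]
= ((((((x^3 · y^2) / x^3)^(-1))^3) · ((x^5)^3)) · ((x^4)^3)) · x^3    [power of a product]
= (((((x^3 · y^2) / x^3)^(-3)) · ((x^5)^3)) · ((x^4)^3)) · x^3    [power of a power]
= (((((x^3 · y^2)^(-3)) / ((x^3)^(-3))) · ((x^5)^3)) · ((x^4)^3)) · x^3    [power of a quotient]
= ((((((x^3)^(-3)) · ((y^2)^(-3))) / ((x^3)^(-3))) · ((x^5)^3)) · ((x^4)^3)) · x^3    [power of a product]
= ((((x^(-9) · ((y^2)^(-3))) / ((x^3)^(-3))) · ((x^5)^3)) · ((x^4)^3)) · x^3    [power of a power]
= ((((x^(-9) · y^(-6)) / ((x^3)^(-3))) · ((x^5)^3)) · ((x^4)^3)) · x^3    [power of a power]
= ((((x^(-9) · y^(-6)) / x^(-9)) · ((x^5)^3)) · ((x^4)^3)) · x^3    [power of a power]
= ((((x^(-9) · y^(-6)) / x^(-9)) · x^15) · ((x^4)^3)) · x^3    [power of a power]
= ((((x^(-9) · y^(-6)) / x^(-9)) · x^15) · x^12) · x^3    [power of a power]
= x^30y^(-6)    [quotient of powers; product of powers]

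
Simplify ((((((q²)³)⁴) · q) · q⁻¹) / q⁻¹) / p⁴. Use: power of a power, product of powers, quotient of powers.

((((((q²)³)⁴) · q) · q⁻¹) / q⁻¹) / p⁴
= (((((q²)¹²) · q) · q⁻¹) / q⁻¹) / p⁴    [power of a power]
= (((q²⁴ · q) · q⁻¹) / q⁻¹) / p⁴    [power of a power]
= ((q²⁵ · q⁻¹) / q⁻¹) / p⁴    [product of powers]
= (q²⁴ / q⁻¹) / p⁴    [product of powers]
= q²⁵ / p⁴    [quotient of powers]
= p⁻⁴q²⁵    [quotient of powers]

p⁻⁴q²⁵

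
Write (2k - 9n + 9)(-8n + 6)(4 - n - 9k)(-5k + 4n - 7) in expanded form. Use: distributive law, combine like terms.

-6730k^2n + 6586kn^2 - 6368kn + 3736k^2n^2 - 2168kn^3 - 720k^3n + 2946k^2 + 1986k + 540k^3 + 2160n^3 - 5130n^2 - 288n^4 + 4770n - 1512

(2k - 9n + 9)(-8n + 6)(4 - n - 9k)(-5k + 4n - 7)
= (-16kn + 12k + 72n^2 - 54n - 72n + 54)(4 - n - 9k)(-5k + 4n - 7)    [distributive law]
= (-16kn + 12k + 72n^2 - 126n + 54)(4 - n - 9k)(-5k + 4n - 7)    [combine like terms]
= (-64kn + 16kn^2 + 144k^2n + 48k - 12kn - 108k^2 + 288n^2 - 72n^3 - 648kn^2 - 504n + 126n^2 + 1134kn + 216 - 54n - 486k)(-5k + 4n - 7)    [distributive law]
= (1058kn - 632kn^2 + 144k^2n - 438k - 108k^2 + 414n^2 - 72n^3 - 558n + 216)(-5k + 4n - 7)    [combine like terms]
= -5290k^2n + 4232kn^2 - 7406kn + 3160k^2n^2 - 2528kn^3 + 4424kn^2 - 720k^3n + 576k^2n^2 - 1008k^2n + 2190k^2 - 1752kn + 3066k + 540k^3 - 432k^2n + 756k^2 - 2070kn^2 + 1656n^3 - 2898n^2 + 360kn^3 - 288n^4 + 504n^3 + 2790kn - 2232n^2 + 3906n - 1080k + 864n - 1512    [distributive law]
= -6730k^2n + 6586kn^2 - 6368kn + 3736k^2n^2 - 2168kn^3 - 720k^3n + 2946k^2 + 1986k + 540k^3 + 2160n^3 - 5130n^2 - 288n^4 + 4770n - 1512    [combine like terms]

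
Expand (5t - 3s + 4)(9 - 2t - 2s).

(5t - 3s + 4)(9 - 2t - 2s)
= 45t - 10t^2 - 10st - 27s + 6st + 6s^2 + 36 - 8t - 8s    [distributive law]
= 37t - 10t^2 - 4st - 35s + 6s^2 + 36    [combine like terms]

37t - 10t^2 - 4st - 35s + 6s^2 + 36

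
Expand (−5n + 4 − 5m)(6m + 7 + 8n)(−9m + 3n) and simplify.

540m²n + 150mn² − 6mn − 9n² − 120n³ + 99m² − 252m + 84n + 270m³

(−5n + 4 − 5m)(6m + 7 + 8n)(−9m + 3n)
= (−30mn − 35n − 40n² + 24m + 28 + 32n − 30m² − 35m − 40mn)(−9m + 3n)    [distributive law]
= (−70mn − 3n − 40n² − 11m + 28 − 30m²)(−9m + 3n)    [combine like terms]
= 630m²n − 210mn² + 27mn − 9n² + 360mn² − 120n³ + 99m² − 33mn − 252m + 84n + 270m³ − 90m²n    [distributive law]
= 540m²n + 150mn² − 6mn − 9n² − 120n³ + 99m² − 252m + 84n + 270m³    [combine like terms]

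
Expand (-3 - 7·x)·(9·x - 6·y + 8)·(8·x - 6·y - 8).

-160·x^2 + 306·x·y + 472·x - 108·y^2 + 192 - 504·x^3 + 714·x^2·y - 252·x·y^2

(-3 - 7·x)·(9·x - 6·y + 8)·(8·x - 6·y - 8)
= (-27·x + 18·y - 24 - 63·x^2 + 42·x·y - 56·x)·(8·x - 6·y - 8)    [distributive law]
= (-83·x + 18·y - 24 - 63·x^2 + 42·x·y)·(8·x - 6·y - 8)    [combine like terms]
= -664·x^2 + 498·x·y + 664·x + 144·x·y - 108·y^2 - 144·y - 192·x + 144·y + 192 - 504·x^3 + 378·x^2·y + 504·x^2 + 336·x^2·y - 252·x·y^2 - 336·x·y    [distributive law]
= -160·x^2 + 306·x·y + 472·x - 108·y^2 + 192 - 504·x^3 + 714·x^2·y - 252·x·y^2    [combine like terms]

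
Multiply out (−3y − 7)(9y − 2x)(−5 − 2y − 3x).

261y^2 + 54y^3 + 69xy^2 + 131xy − 18x^2y + 315y − 70x − 42x^2

(−3y − 7)(9y − 2x)(−5 − 2y − 3x)
= (−27y^2 + 6xy − 63y + 14x)(−5 − 2y − 3x)    [distributive law]
= 135y^2 + 54y^3 + 81xy^2 − 30xy − 12xy^2 − 18x^2y + 315y + 126y^2 + 189xy − 70x − 28xy − 42x^2    [distributive law]
= 261y^2 + 54y^3 + 69xy^2 + 131xy − 18x^2y + 315y − 70x − 42x^2    [combine like terms]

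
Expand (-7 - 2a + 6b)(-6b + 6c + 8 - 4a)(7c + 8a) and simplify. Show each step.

630bc + 720ab - 294c^2 - 252ac - 392c - 448a + 96a^2 + 204abc - 96a^2b - 84ac^2 - 40a^2c + 64a^3 - 252b^2c - 288ab^2 + 252bc^2

(-7 - 2a + 6b)(-6b + 6c + 8 - 4a)(7c + 8a)
= (42b - 42c - 56 + 28a + 12ab - 12ac - 16a + 8a^2 - 36b^2 + 36bc + 48b - 24ab)(7c + 8a)    [distributive law]
= (90b - 42c - 56 + 12a - 12ab - 12ac + 8a^2 - 36b^2 + 36bc)(7c + 8a)    [combine like terms]
= 630bc + 720ab - 294c^2 - 336ac - 392c - 448a + 84ac + 96a^2 - 84abc - 96a^2b - 84ac^2 - 96a^2c + 56a^2c + 64a^3 - 252b^2c - 288ab^2 + 252bc^2 + 288abc    [distributive law]
= 630bc + 720ab - 294c^2 - 252ac - 392c - 448a + 96a^2 + 204abc - 96a^2b - 84ac^2 - 40a^2c + 64a^3 - 252b^2c - 288ab^2 + 252bc^2    [combine like terms]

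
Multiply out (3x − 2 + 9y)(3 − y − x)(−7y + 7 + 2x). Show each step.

(3x − 2 + 9y)(3 − y − x)(−7y + 7 + 2x)
= (9x − 3xy − 3x^2 − 6 + 2y + 2x + 27y − 9y^2 − 9xy)(−7y + 7 + 2x)    [distributive law]
= (11x − 12xy − 3x^2 − 6 + 29y − 9y^2)(−7y + 7 + 2x)    [combine like terms]
= −77xy + 77x + 22x^2 + 84xy^2 − 84xy − 24x^2y + 21x^2y − 21x^2 − 6x^3 + 42y − 42 − 12x − 203y^2 + 203y + 58xy + 63y^3 − 63y^2 − 18xy^2    [distributive law]
= −103xy + 65x + x^2 + 66xy^2 − 3x^2y − 6x^3 + 245y − 42 − 266y^2 + 63y^3    [combine like terms]

−103xy + 65x + x^2 + 66xy^2 − 3x^2y − 6x^3 + 245y − 42 − 266y^2 + 63y^3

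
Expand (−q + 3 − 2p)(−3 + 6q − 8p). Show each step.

(−q + 3 − 2p)(−3 + 6q − 8p)
= 3q − 6q^2 + 8pq − 9 + 18q − 24p + 6p − 12pq + 16p^2    [distributive law]
= 21q − 6q^2 − 4pq − 9 − 18p + 16p^2    [combine like terms]

21q − 6q^2 − 4pq − 9 − 18p + 16p^2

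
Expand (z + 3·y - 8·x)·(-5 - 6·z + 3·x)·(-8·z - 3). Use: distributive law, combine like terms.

58·z^2 + 15·z + 48·z^3 - 408·x·z^2 - 473·x·z + 174·y·z + 45·y + 144·y·z^2 - 72·x·y·z - 27·x·y - 120·x + 192·x^2·z + 72·x^2

(z + 3·y - 8·x)·(-5 - 6·z + 3·x)·(-8·z - 3)
= (-5·z - 6·z^2 + 3·x·z - 15·y - 18·y·z + 9·x·y + 40·x + 48·x·z - 24·x^2)·(-8·z - 3)    [distributive law]
= (-5·z - 6·z^2 + 51·x·z - 15·y - 18·y·z + 9·x·y + 40·x - 24·x^2)·(-8·z - 3)    [combine like terms]
= 40·z^2 + 15·z + 48·z^3 + 18·z^2 - 408·x·z^2 - 153·x·z + 120·y·z + 45·y + 144·y·z^2 + 54·y·z - 72·x·y·z - 27·x·y - 320·x·z - 120·x + 192·x^2·z + 72·x^2    [distributive law]
= 58·z^2 + 15·z + 48·z^3 - 408·x·z^2 - 473·x·z + 174·y·z + 45·y + 144·y·z^2 - 72·x·y·z - 27·x·y - 120·x + 192·x^2·z + 72·x^2    [combine like terms]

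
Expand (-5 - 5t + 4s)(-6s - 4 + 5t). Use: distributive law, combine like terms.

14s + 20 - 5t + 50st - 25t^2 - 24s^2

(-5 - 5t + 4s)(-6s - 4 + 5t)
= 30s + 20 - 25t + 30st + 20t - 25t^2 - 24s^2 - 16s + 20st    [distributive law]
= 14s + 20 - 5t + 50st - 25t^2 - 24s^2    [combine like terms]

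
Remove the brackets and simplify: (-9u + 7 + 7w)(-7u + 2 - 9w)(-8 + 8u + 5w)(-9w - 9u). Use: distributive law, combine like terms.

18207u^2w + 9360u^3 - 9675u^3w - 4536u^4 - 2043u^2w^2 - 9990uw - 5832u^2 + 6516uw^2 + 5931uw^3 + 1008w + 1008u - 4158w^2 - 2331w^3 + 2835w^4

(-9u + 7 + 7w)(-7u + 2 - 9w)(-8 + 8u + 5w)(-9w - 9u)
= (63u^2 - 18u + 81uw - 49u + 14 - 63w - 49uw + 14w - 63w^2)(-8 + 8u + 5w)(-9w - 9u)    [distributive law]
= (63u^2 - 67u + 32uw + 14 - 49w - 63w^2)(-8 + 8u + 5w)(-9w - 9u)    [combine like terms]
= (-504u^2 + 504u^3 + 315u^2w + 536u - 536u^2 - 335uw - 256uw + 256u^2w + 160uw^2 - 112 + 112u + 70w + 392w - 392uw - 245w^2 + 504w^2 - 504uw^2 - 315w^3)(-9w - 9u)    [distributive law]
= (-1040u^2 + 504u^3 + 571u^2w + 648u - 983uw - 344uw^2 - 112 + 462w + 259w^2 - 315w^3)(-9w - 9u)    [combine like terms]
= 9360u^2w + 9360u^3 - 4536u^3w - 4536u^4 - 5139u^2w^2 - 5139u^3w - 5832uw - 5832u^2 + 8847uw^2 + 8847u^2w + 3096uw^3 + 3096u^2w^2 + 1008w + 1008u - 4158w^2 - 4158uw - 2331w^3 - 2331uw^2 + 2835w^4 + 2835uw^3    [distributive law]
= 18207u^2w + 9360u^3 - 9675u^3w - 4536u^4 - 2043u^2w^2 - 9990uw - 5832u^2 + 6516uw^2 + 5931uw^3 + 1008w + 1008u - 4158w^2 - 2331w^3 + 2835w^4    [combine like terms]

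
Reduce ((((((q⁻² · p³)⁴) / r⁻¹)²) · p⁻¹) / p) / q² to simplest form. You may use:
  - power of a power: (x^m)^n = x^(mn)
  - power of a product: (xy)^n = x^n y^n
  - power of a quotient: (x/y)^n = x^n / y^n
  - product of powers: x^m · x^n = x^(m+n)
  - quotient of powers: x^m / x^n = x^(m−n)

p²²·q⁻¹⁸·r²

((((((q⁻² · p³)⁴) / r⁻¹)²) · p⁻¹) / p) / q²
= ((((((q⁻² · p³)⁴)²) / ((r⁻¹)²)) · p⁻¹) / p) / q²    [power of a quotient]
= (((((q⁻² · p³)⁸) / ((r⁻¹)²)) · p⁻¹) / p) / q²    [power of a power]
= ((((((q⁻²)⁸) · ((p³)⁸)) / ((r⁻¹)²)) · p⁻¹) / p) / q²    [power of a product]
= ((((q⁻¹⁶ · ((p³)⁸)) / ((r⁻¹)²)) · p⁻¹) / p) / q²    [power of a power]
= ((((q⁻¹⁶ · p²⁴) / ((r⁻¹)²)) · p⁻¹) / p) / q²    [power of a power]
= ((((q⁻¹⁶ · p²⁴) / r⁻²) · p⁻¹) / p) / q²    [power of a power]
= p²²·q⁻¹⁸·r²    [quotient of powers; product of powers]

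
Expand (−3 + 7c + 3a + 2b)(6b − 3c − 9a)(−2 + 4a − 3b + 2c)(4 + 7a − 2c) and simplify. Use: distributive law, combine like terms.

(−3 + 7c + 3a + 2b)(6b − 3c − 9a)(−2 + 4a − 3b + 2c)(4 + 7a − 2c)
= (−18b + 9c + 27a + 42bc − 21c^2 − 63ac + 18ab − 9ac − 27a^2 + 12b^2 − 6bc − 18ab)(−2 + 4a − 3b + 2c)(4 + 7a − 2c)    [distributive law]
= (−18b + 9c + 27a + 36bc − 21c^2 − 72ac − 27a^2 + 12b^2)(−2 + 4a − 3b + 2c)(4 + 7a − 2c)    [combine like terms]
= (36b − 72ab + 54b^2 − 36bc − 18c + 36ac − 27bc + 18c^2 − 54a + 108a^2 − 81ab + 54ac − 72bc + 144abc − 108b^2c + 72bc^2 + 42c^2 − 84ac^2 + 63bc^2 − 42c^3 + 144ac − 288a^2c + 216abc − 144ac^2 + 54a^2 − 108a^3 + 81a^2b − 54a^2c − 24b^2 + 48ab^2 − 36b^3 + 24b^2c)(4 + 7a − 2c)    [distributive law]
= (36b − 153ab + 30b^2 − 135bc − 18c + 234ac + 60c^2 − 54a + 162a^2 + 360abc − 84b^2c + 135bc^2 − 228ac^2 − 42c^3 − 342a^2c − 108a^3 + 81a^2b + 48ab^2 − 36b^3)(4 + 7a − 2c)    [combine like terms]
= 144b + 252ab − 72bc − 612ab − 1071a^2b + 306abc + 120b^2 + 210ab^2 − 60b^2c − 540bc − 945abc + 270bc^2 − 72c − 126ac + 36c^2 + 936ac + 1638a^2c − 468ac^2 + 240c^2 + 420ac^2 − 120c^3 − 216a − 378a^2 + 108ac + 648a^2 + 1134a^3 − 324a^2c + 1440abc + 2520a^2bc − 720abc^2 − 336b^2c − 588ab^2c + 168b^2c^2 + 540bc^2 + 945abc^2 − 270bc^3 − 912ac^2 − 1596a^2c^2 + 456ac^3 − 168c^3 − 294ac^3 + 84c^4 − 1368a^2c − 2394a^3c + 684a^2c^2 − 432a^3 − 756a^4 + 216a^3c + 324a^2b + 567a^3b − 162a^2bc + 192ab^2 + 336a^2b^2 − 96ab^2c − 144b^3 − 252ab^3 + 72b^3c    [distributive law]
= 144b − 360ab − 612bc − 747a^2b + 801abc + 120b^2 + 402ab^2 − 396b^2c + 810bc^2 − 72c + 918ac + 276c^2 − 54a^2c − 960ac^2 − 288c^3 − 216a + 270a^2 + 702a^3 + 2358a^2bc + 225abc^2 − 684ab^2c + 168b^2c^2 − 270bc^3 − 912a^2c^2 + 162ac^3 + 84c^4 − 2178a^3c − 756a^4 + 567a^3b + 336a^2b^2 − 144b^3 − 252ab^3 + 72b^3c    [combine like terms]

144b − 360ab − 612bc − 747a^2b + 801abc + 120b^2 + 402ab^2 − 396b^2c + 810bc^2 − 72c + 918ac + 276c^2 − 54a^2c − 960ac^2 − 288c^3 − 216a + 270a^2 + 702a^3 + 2358a^2bc + 225abc^2 − 684ab^2c + 168b^2c^2 − 270bc^3 − 912a^2c^2 + 162ac^3 + 84c^4 − 2178a^3c − 756a^4 + 567a^3b + 336a^2b^2 − 144b^3 − 252ab^3 + 72b^3c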